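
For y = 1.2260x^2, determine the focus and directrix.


a = 1.2260
1/(4a) = 0.2039
Focus = (0, 0.2039)
Directrix: y = -0.2039

Focus = (0, 0.2039), Directrix: y = -0.2039


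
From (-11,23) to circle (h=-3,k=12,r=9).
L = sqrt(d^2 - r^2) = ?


d = sqrt((-11+ 3)^2 + (23-12)^2) = sqrt(64+121) = 13.6015
L = sqrt(185.0000 - 81) = sqrt(104.0000) = 10.1980

10.1980


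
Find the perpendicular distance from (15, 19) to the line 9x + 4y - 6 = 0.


|9*15 + 4*19 - 6| = |205| = 205
sqrt(81 + 16) = sqrt(97) = 9.8489
d = 205/sqrt(97) = 20.8146

20.8146


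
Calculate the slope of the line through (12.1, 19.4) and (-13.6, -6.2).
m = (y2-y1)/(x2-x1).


dy = -6.2 - 19.4 = -25.6
dx = -13.6 - 12.1 = -25.7
m = -25.6/(-25.7) = 0.9961

m = 0.9961


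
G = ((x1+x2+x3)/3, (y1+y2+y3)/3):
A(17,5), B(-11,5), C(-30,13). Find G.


Gx = (17- 11- 30)/3 = -24/3 = -8.0000
Gy = (5+5+13)/3 = 23/3 = 7.6667

G = (-8.0000, 7.6667)


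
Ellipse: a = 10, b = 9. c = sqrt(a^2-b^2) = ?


c^2 = 10^2 - 9^2 = 100 - 81 = 19
c = sqrt(19) = 4.3589

c = 4.3589


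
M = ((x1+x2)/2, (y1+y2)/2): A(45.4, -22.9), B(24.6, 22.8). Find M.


Mx = (45.4 + 24.6)/2 = 70.0/2 = 35.0000
My = (-22.9 + 22.8)/2 = -0.1/2 = -0.0500

(35.0000, -0.0500)


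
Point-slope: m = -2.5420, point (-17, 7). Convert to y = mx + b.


y - 7 = -2.5420(x + 17)
y = -2.5420x + 7 + 2.5420*(-17)
y = -2.5420x - 36.2140

y = -2.5420x - 36.2140


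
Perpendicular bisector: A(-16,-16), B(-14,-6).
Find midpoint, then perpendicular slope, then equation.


Midpoint = (-15, -11)
Slope of AB = dy/dx = 10/2 = 5.0000
Perp slope = -dx/dy = -2/10 = -0.2000
b = My - (perp slope)*Mx = -11 + (2*(-15))/10 = -11 - 3.0000 = -14.0000

y = -0.2000x - 14.0000


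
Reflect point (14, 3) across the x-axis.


Reflection rule for x-axis: (x, -y)
(14, 3) -> (14, -3)

(14, -3)


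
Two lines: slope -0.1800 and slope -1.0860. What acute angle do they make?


m1-m2 = 0.906
1+m1*m2 = 1.19548
tan(theta) = |0.906/1.19548| = 0.757855
theta = arctan(|0.906/1.19548|) = 37.1568 degrees (acute angle)

37.1568 degrees


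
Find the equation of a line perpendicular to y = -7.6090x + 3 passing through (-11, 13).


Perpendicular slope = -1/m1 = -1/(-7.6090) = 0.1314
b2 = y0 - m2*x0 = 13 - 11/(-7.6090) = 13 + 1.4457 = 14.4457

y = 0.1314x + 14.4457


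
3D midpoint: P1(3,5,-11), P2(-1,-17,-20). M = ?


Mx = (3- 1)/2 = 1.0000
My = (5- 17)/2 = -6.0000
Mz = (-11- 20)/2 = -15.5000

M = (1.0000, -6.0000, -15.5000)


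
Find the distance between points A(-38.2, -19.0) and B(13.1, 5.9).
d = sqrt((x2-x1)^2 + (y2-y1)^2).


dx = 13.1 + 38.2 = 51.3
dy = 5.9 + 19.0 = 24.9
d = sqrt(2631.69 + 620.01) = sqrt(3251.7) = 57.0237

57.0237


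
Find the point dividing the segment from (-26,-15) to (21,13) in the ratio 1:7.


Px = (1*21 + 7*(-26))/8 = -161/8 = -20.1250
Py = (1*13 + 7*(-15))/8 = -92/8 = -11.5000

P = (-20.1250, -11.5000)


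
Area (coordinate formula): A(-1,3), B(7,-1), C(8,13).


-1*(-1-13) = 14
7*(13-3) = 70
8*(3+ 1) = 32
sum = 116
Area = |116|/2 = 58.0000

58.0000 sq units


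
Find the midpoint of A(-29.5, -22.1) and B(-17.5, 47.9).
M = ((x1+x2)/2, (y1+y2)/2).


Mx = (-29.5 - 17.5)/2 = -47.0/2 = -23.5000
My = (-22.1 + 47.9)/2 = 25.8/2 = 12.9000

(-23.5000, 12.9000)


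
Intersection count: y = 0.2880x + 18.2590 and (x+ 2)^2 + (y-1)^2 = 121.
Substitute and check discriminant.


Substitute y = 0.2880x + 18.2590: (x+ 2)^2 + (0.2880x+18.2590-1)^2 = 121
Expand to Ax^2 + Bx + C = 0, where b-k = 17.259
A = 1+m^2 = 1.082944
B = 2(m(b-k) - h) = 2(0.2880*17.259 + 2) = 13.941184
C = h^2 + (b-k)^2 - r^2 = 4 + 297.873081 - 121 = 180.873081
disc = B^2-4AC = 194.3566 - 783.5017 = -589.1451
disc < 0

0 intersection points


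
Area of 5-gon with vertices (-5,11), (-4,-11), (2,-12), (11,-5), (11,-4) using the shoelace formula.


sum(xi*y_{i+1}) = -5*(-11) - 4*(-12) + 2*(-5) + 11*(-4) + 11*11 = 170
sum(yi*x_{i+1}) = 11*(-4) - 11*2 - 12*11 - 5*11 - 4*(-5) = -233
Area = |170 + 233|/2 = 403/2 = 201.5000

201.5000 sq units


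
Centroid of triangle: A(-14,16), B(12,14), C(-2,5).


Gx = (-14+12- 2)/3 = -4/3 = -1.3333
Gy = (16+14+5)/3 = 35/3 = 11.6667

G = (-1.3333, 11.6667)


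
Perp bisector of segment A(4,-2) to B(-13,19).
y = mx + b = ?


Midpoint = (-4.5, 8.5)
Slope of AB = dy/dx = 21/(-17) = -1.2353
Perp slope = -dx/dy = 17/21 = 0.8095
b = My - (perp slope)*Mx = 8.5 + (-17*(-4.5))/21 = 8.5 + 3.6429 = 12.1429

y = 0.8095x + 12.1429


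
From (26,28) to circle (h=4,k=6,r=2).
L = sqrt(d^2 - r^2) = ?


d = sqrt((26-4)^2 + (28-6)^2) = sqrt(484+484) = 31.1127
L = sqrt(968.0000 - 4) = sqrt(964.0000) = 31.0483

31.0483


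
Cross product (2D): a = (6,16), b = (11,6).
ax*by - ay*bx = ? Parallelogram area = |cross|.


cross = 6*6 - 16*11 = 36 - 176 = -140
Parallelogram area = |-140| = 140

cross = -140, parallelogram area = 140


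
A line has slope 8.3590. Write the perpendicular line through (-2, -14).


Perpendicular slope = -1/m1 = -1/8.3590 = -0.1196
b2 = y0 - m2*x0 = -14 - 2/8.3590 = -14 - 0.2393 = -14.2393

y = -0.1196x - 14.2393


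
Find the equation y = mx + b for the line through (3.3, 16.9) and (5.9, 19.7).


m = (2.8)/(2.6) = 1.0769
b = y1 - m*x1 = 16.9 - (2.8*3.3)/(2.6) = 16.9 - 3.5538 = 13.3462

y = 1.0769x + 13.3462


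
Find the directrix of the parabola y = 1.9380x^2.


a = 1.9380
1/(4a) = 0.1290
directrix: y = -0.1290 = -0.1290

y = -0.1290


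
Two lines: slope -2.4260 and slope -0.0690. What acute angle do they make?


m1-m2 = -2.357
1+m1*m2 = 1.167394
tan(theta) = |-2.357/1.167394| = 2.019027
theta = arctan(|-2.357/1.167394|) = 63.6513 degrees (acute angle)

63.6513 degrees


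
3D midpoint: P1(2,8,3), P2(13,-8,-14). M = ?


Mx = (2+13)/2 = 7.5000
My = (8- 8)/2 = 0
Mz = (3- 14)/2 = -5.5000

M = (7.5000, 0, -5.5000)


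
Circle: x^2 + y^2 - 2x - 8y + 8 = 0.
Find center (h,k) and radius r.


h = -D/2 = 2/2 = 1
k = -E/2 = 8/2 = 4
r^2 = h^2 + k^2 - F = 1 + 16 - 8 = 9
r = 3

Center (1, 4), radius = 3


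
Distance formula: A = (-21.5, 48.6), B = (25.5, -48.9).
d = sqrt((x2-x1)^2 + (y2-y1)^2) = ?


dx = 25.5 + 21.5 = 47.0
dy = -48.9 - 48.6 = -97.5
d = sqrt(2209.0 + 9506.25) = sqrt(11715.25) = 108.2370

108.2370


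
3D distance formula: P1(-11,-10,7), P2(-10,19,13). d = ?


dx=1, dy=29, dz=6
d = sqrt(1+841+36) = sqrt(878) = 29.6311

29.6311


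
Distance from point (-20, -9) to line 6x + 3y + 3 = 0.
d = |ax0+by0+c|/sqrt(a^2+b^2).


|6*(-20) + 3*(-9) + 3| = |-144| = 144
sqrt(36 + 9) = sqrt(45) = 6.7082
d = 144/sqrt(45) = 21.4663

21.4663


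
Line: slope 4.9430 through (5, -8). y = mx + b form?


y + 8 = 4.9430(x - 5)
y = 4.9430x - 8 - 4.9430*5
y = 4.9430x - 32.7150

y = 4.9430x - 32.7150


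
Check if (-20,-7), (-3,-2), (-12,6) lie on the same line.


-20*(-2-6) - 3*(6+ 7) - 12*(-7+ 2)
= 160 - 39 + 60 = 181

No, not collinear (determinant = 181)


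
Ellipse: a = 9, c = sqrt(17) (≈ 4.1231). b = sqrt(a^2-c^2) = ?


b^2 = 9^2 - (sqrt(17))^2 = 81 - 17 = 64
b = sqrt(64) = 8

b = 8


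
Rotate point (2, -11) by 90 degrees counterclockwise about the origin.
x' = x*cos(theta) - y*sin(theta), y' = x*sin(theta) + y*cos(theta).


cos(90) = 0, sin(90) = 1
x' = 2*0 + 11*1 = 11
y' = 2*1 - 11*0 = 2

(11, 2)


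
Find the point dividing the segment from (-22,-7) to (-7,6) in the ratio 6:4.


Px = (6*(-7) + 4*(-22))/10 = -130/10 = -13.0000
Py = (6*6 + 4*(-7))/10 = 8/10 = 0.8000

P = (-13.0000, 0.8000)


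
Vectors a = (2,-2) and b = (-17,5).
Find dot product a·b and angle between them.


a·b = 2*(-17) - 2*5 = -34 - 10 = -44
|a| = sqrt(4+4) = 2.8284
|b| = sqrt(289+25) = 17.7200
cos(theta) = -44/(sqrt(8)*sqrt(314)) = -44/sqrt(2512) = -0.877896
theta = arccos(-44/sqrt(2512)) = 151.3895 degrees

a·b = -44, theta = 151.3895 deg


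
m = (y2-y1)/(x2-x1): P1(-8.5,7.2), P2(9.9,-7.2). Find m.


dy = -7.2 - 7.2 = -14.4
dx = 9.9 + 8.5 = 18.4
m = -14.4/18.4 = -0.7826

m = -0.7826


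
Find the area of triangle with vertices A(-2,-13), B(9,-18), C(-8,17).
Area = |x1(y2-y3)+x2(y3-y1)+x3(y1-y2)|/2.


-2*(-18-17) = 70
9*(17+ 13) = 270
-8*(-13+ 18) = -40
sum = 300
Area = |300|/2 = 150.0000

150.0000 sq units


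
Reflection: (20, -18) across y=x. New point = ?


Reflection rule for y=x: (y, x)
(20, -18) -> (-18, 20)

(-18, 20)


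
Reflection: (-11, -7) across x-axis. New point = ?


Reflection rule for x-axis: (x, -y)
(-11, -7) -> (-11, 7)

(-11, 7)


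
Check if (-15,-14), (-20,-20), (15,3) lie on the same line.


-15*(-20-3) - 20*(3+ 14) + 15*(-14+ 20)
= 345 - 340 + 90 = 95

No, not collinear (determinant = 95)


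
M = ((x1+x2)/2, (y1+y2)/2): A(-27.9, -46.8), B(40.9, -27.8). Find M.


Mx = (-27.9 + 40.9)/2 = 13.0/2 = 6.5000
My = (-46.8 - 27.8)/2 = -74.6/2 = -37.3000

(6.5000, -37.3000)


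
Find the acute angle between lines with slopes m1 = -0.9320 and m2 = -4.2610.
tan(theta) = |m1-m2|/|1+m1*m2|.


m1-m2 = 3.329
1+m1*m2 = 4.971252
tan(theta) = |3.329/4.971252| = 0.669650
theta = arctan(|3.329/4.971252|) = 33.8083 degrees (acute angle)

33.8083 degrees


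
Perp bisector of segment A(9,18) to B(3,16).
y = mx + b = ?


Midpoint = (6, 17)
Slope of AB = dy/dx = -2/(-6) = 0.3333
Perp slope = -dx/dy = -6/2 = -3.0000
b = My - (perp slope)*Mx = 17 + (-6*6)/(-2) = 17 + 18.0000 = 35.0000

y = -3.0000x + 35.0000


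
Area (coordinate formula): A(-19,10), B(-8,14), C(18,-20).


-19*(14+ 20) = -646
-8*(-20-10) = 240
18*(10-14) = -72
sum = -478
Area = |-478|/2 = 239.0000

239.0000 sq units


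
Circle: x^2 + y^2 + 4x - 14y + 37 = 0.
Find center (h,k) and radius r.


h = -D/2 = -4/2 = -2
k = -E/2 = 14/2 = 7
r^2 = h^2 + k^2 - F = 4 + 49 - 37 = 16
r = 4

Center (-2, 7), radius = 4


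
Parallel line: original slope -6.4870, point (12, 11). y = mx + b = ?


Parallel lines have equal slopes.
m2 = -6.4870
b2 = 11 + 6.4870*12 = 88.8440

y = -6.4870x + 88.8440


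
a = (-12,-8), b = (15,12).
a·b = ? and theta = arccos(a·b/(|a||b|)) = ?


a·b = -12*15 - 8*12 = -180 - 96 = -276
|a| = sqrt(144+64) = 14.4222
|b| = sqrt(225+144) = 19.2094
cos(theta) = -276/(sqrt(208)*sqrt(369)) = -276/sqrt(76752) = -0.996241
theta = arccos(-276/sqrt(76752)) = 175.0303 degrees

a·b = -276, theta = 175.0303 deg


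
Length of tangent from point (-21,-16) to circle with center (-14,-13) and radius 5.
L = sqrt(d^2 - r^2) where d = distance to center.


d = sqrt((-21+ 14)^2 + (-16+ 13)^2) = sqrt(49+9) = 7.6158
L = sqrt(58.0000 - 25) = sqrt(33.0000) = 5.7446

5.7446


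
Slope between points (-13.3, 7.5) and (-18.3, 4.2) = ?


dy = 4.2 - 7.5 = -3.3
dx = -18.3 + 13.3 = -5.0
m = -3.3/(-5.0) = 0.6600

m = 0.6600


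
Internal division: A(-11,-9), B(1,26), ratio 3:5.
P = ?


Px = (3*1 + 5*(-11))/8 = -52/8 = -6.5000
Py = (3*26 + 5*(-9))/8 = 33/8 = 4.1250

P = (-6.5000, 4.1250)


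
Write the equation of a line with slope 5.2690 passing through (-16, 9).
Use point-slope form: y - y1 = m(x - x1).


y - 9 = 5.2690(x + 16)
y = 5.2690x + 9 - 5.2690*(-16)
y = 5.2690x + 93.3040

y = 5.2690x + 93.3040


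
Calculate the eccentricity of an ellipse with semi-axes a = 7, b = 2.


c = sqrt(49-4) = sqrt(45) = 6.7082
e = c/a = sqrt(45)/7 = 0.9583

e = 0.9583


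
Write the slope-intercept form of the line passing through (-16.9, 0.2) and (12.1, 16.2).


m = (16.0)/(29.0) = 0.5517
b = y1 - m*x1 = 0.2 - (16.0*(-16.9))/(29.0) = 0.2 + 9.3241 = 9.5241

y = 0.5517x + 9.5241


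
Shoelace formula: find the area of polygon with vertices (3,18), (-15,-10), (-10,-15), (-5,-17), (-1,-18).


sum(xi*y_{i+1}) = 3*(-10) - 15*(-15) - 10*(-17) - 5*(-18) - 1*18 = 437
sum(yi*x_{i+1}) = 18*(-15) - 10*(-10) - 15*(-5) - 17*(-1) - 18*3 = -132
Area = |437 + 132|/2 = 569/2 = 284.5000

284.5000 sq units


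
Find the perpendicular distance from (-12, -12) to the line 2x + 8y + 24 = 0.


|2*(-12) + 8*(-12) + 24| = |-96| = 96
sqrt(4 + 64) = sqrt(68) = 8.2462
d = 96/sqrt(68) = 11.6417

11.6417


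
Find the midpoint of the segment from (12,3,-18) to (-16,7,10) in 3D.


Mx = (12- 16)/2 = -2.0000
My = (3+7)/2 = 5.0000
Mz = (-18+10)/2 = -4.0000

M = (-2.0000, 5.0000, -4.0000)


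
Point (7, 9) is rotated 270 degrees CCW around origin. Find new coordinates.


cos(270) = 0, sin(270) = -1
x' = 7*0 - 9*(-1) = 9
y' = 7*(-1) + 9*0 = -7

(9, -7)


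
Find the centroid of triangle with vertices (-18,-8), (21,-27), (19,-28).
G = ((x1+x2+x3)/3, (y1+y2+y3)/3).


Gx = (-18+21+19)/3 = 22/3 = 7.3333
Gy = (-8- 27- 28)/3 = -63/3 = -21.0000

G = (7.3333, -21.0000)


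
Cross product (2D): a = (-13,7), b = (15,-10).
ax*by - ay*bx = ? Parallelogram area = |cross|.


cross = -13*(-10) - 7*15 = 130 - 105 = 25
Parallelogram area = |25| = 25

cross = 25, parallelogram area = 25


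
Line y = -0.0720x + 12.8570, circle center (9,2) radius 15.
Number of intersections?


Substitute y = -0.0720x + 12.8570: (x-9)^2 + (-0.0720x+12.8570-2)^2 = 225
Expand to Ax^2 + Bx + C = 0, where b-k = 10.857
A = 1+m^2 = 1.005184
B = 2(m(b-k) - h) = 2(-0.0720*10.857 - 9) = -19.563408
C = h^2 + (b-k)^2 - r^2 = 81 + 117.874449 - 225 = -26.125551
disc = B^2-4AC = 382.7269 + 105.0439 = 487.7708
disc > 0

2 intersection points


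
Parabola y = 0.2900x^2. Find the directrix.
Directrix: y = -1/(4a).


a = 0.2900
1/(4a) = 0.8621
directrix: y = -0.8621 = -0.8621

y = -0.8621


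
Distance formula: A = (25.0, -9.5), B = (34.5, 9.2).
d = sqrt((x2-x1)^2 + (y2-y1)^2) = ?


dx = 34.5 - 25.0 = 9.5
dy = 9.2 + 9.5 = 18.7
d = sqrt(90.25 + 349.69) = sqrt(439.94) = 20.9747

20.9747


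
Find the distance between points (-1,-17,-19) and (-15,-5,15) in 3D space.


dx=-14, dy=12, dz=34
d = sqrt(196+144+1156) = sqrt(1496) = 38.6782

38.6782


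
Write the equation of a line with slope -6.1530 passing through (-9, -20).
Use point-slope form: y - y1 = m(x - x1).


y + 20 = -6.1530(x + 9)
y = -6.1530x - 20 + 6.1530*(-9)
y = -6.1530x - 75.3770

y = -6.1530x - 75.3770


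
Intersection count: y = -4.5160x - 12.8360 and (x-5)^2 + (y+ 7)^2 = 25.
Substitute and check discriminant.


Substitute y = -4.5160x - 12.8360: (x-5)^2 + (-4.5160x- 12.8360+ 7)^2 = 25
Expand to Ax^2 + Bx + C = 0, where b-k = -5.836
A = 1+m^2 = 21.394256
B = 2(m(b-k) - h) = 2(-4.5160*(-5.836) - 5) = 42.710752
C = h^2 + (b-k)^2 - r^2 = 25 + 34.058896 - 25 = 34.058896
disc = B^2-4AC = 1824.2083 - 2914.6590 = -1090.4507
disc < 0

0 intersection points


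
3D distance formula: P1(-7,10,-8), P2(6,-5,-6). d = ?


dx=13, dy=-15, dz=2
d = sqrt(169+225+4) = sqrt(398) = 19.9499

19.9499


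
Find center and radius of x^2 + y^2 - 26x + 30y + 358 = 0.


h = -D/2 = 26/2 = 13
k = -E/2 = -30/2 = -15
r^2 = h^2 + k^2 - F = 169 + 225 - 358 = 36
r = 6

Center (13, -15), radius = 6


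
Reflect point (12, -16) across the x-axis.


Reflection rule for x-axis: (x, -y)
(12, -16) -> (12, 16)

(12, 16)


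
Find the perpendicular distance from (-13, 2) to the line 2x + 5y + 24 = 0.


|2*(-13) + 5*2 + 24| = |8| = 8
sqrt(4 + 25) = sqrt(29) = 5.3852
d = 8/sqrt(29) = 1.4856

1.4856


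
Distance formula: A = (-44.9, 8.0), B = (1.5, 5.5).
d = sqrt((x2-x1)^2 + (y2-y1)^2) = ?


dx = 1.5 + 44.9 = 46.4
dy = 5.5 - 8.0 = -2.5
d = sqrt(2152.96 + 6.25) = sqrt(2159.21) = 46.4673

46.4673


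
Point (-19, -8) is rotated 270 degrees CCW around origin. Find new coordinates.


cos(270) = 0, sin(270) = -1
x' = -19*0 + 8*(-1) = -8
y' = -19*(-1) - 8*0 = 19

(-8, 19)


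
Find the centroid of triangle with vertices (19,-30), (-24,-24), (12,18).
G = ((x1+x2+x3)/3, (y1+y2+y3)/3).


Gx = (19- 24+12)/3 = 7/3 = 2.3333
Gy = (-30- 24+18)/3 = -36/3 = -12.0000

G = (2.3333, -12.0000)


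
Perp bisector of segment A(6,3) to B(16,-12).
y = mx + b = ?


Midpoint = (11, -4.5)
Slope of AB = dy/dx = -15/10 = -1.5000
Perp slope = -dx/dy = 10/15 = 0.6667
b = My - (perp slope)*Mx = -4.5 + (10*11)/(-15) = -4.5 - 7.3333 = -11.8333

y = 0.6667x - 11.8333


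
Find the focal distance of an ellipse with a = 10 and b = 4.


c^2 = 10^2 - 4^2 = 100 - 16 = 84
c = sqrt(84) = 9.1652

c = 9.1652


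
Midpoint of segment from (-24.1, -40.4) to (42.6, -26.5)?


Mx = (-24.1 + 42.6)/2 = 18.5/2 = 9.2500
My = (-40.4 - 26.5)/2 = -66.9/2 = -33.4500

(9.2500, -33.4500)


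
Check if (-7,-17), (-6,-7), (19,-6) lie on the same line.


-7*(-7+ 6) - 6*(-6+ 17) + 19*(-17+ 7)
= 7 - 66 - 190 = -249

No, not collinear (determinant = -249)


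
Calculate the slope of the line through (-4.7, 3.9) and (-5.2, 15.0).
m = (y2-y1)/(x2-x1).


dy = 15.0 - 3.9 = 11.1
dx = -5.2 + 4.7 = -0.5
m = 11.1/(-0.5) = -22.2000

m = -22.2000


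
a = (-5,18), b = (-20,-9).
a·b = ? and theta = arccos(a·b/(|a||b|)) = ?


a·b = -5*(-20) + 18*(-9) = 100 - 162 = -62
|a| = sqrt(25+324) = 18.6815
|b| = sqrt(400+81) = 21.9317
cos(theta) = -62/(sqrt(349)*sqrt(481)) = -62/sqrt(167869) = -0.151324
theta = arccos(-62/sqrt(167869)) = 98.7036 degrees

a·b = -62, theta = 98.7036 deg


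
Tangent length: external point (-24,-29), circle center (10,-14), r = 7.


d = sqrt((-24-10)^2 + (-29+ 14)^2) = sqrt(1156+225) = 37.1618
L = sqrt(1381.0000 - 49) = sqrt(1332.0000) = 36.4966

36.4966


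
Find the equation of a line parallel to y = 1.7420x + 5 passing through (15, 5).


Parallel lines have equal slopes.
m2 = 1.7420
b2 = 5 - 1.7420*15 = -21.1300

y = 1.7420x - 21.1300


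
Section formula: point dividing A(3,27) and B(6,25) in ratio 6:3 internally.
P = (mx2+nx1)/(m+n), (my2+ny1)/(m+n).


Px = (6*6 + 3*3)/9 = 45/9 = 5.0000
Py = (6*25 + 3*27)/9 = 231/9 = 25.6667

P = (5.0000, 25.6667)


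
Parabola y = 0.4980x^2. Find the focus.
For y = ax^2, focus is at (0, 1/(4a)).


a = 0.4980
4a = 1.9920
focus = (0, 1/1.9920) = (0, 0.5020)

Focus = (0, 0.5020)


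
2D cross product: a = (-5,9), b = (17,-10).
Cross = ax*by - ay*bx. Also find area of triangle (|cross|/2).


cross = -5*(-10) - 9*17 = 50 - 153 = -103
Triangle area = |-103|/2 = 103/2 = 51.5000

cross = -103, triangle area = 51.5000


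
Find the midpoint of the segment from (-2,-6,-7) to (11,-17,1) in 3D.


Mx = (-2+11)/2 = 4.5000
My = (-6- 17)/2 = -11.5000
Mz = (-7+1)/2 = -3.0000

M = (4.5000, -11.5000, -3.0000)


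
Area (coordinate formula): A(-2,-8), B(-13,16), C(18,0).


-2*(16-0) = -32
-13*(0+ 8) = -104
18*(-8-16) = -432
sum = -568
Area = |-568|/2 = 284.0000

284.0000 sq units


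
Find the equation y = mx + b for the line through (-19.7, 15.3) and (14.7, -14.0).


m = (-29.3)/(34.4) = -0.8517
b = y1 - m*x1 = 15.3 - (-29.3*(-19.7))/(34.4) = 15.3 - 16.7794 = -1.4794

y = -0.8517x - 1.4794


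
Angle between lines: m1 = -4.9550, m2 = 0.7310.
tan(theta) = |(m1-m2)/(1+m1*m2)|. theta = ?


m1-m2 = -5.686
1+m1*m2 = -2.622105
tan(theta) = |-5.686/(-2.622105)| = 2.168487
theta = arctan(|-5.686/(-2.622105)|) = 65.2432 degrees (acute angle)

65.2432 degrees


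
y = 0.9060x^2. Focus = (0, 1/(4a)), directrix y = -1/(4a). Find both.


a = 0.9060
1/(4a) = 0.2759
Focus = (0, 0.2759)
Directrix: y = -0.2759

Focus = (0, 0.2759), Directrix: y = -0.2759


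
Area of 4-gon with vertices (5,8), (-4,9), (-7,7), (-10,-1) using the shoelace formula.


sum(xi*y_{i+1}) = 5*9 - 4*7 - 7*(-1) - 10*8 = -56
sum(yi*x_{i+1}) = 8*(-4) + 9*(-7) + 7*(-10) - 1*5 = -170
Area = |-56 + 170|/2 = 114/2 = 57.0000

57.0000 sq units


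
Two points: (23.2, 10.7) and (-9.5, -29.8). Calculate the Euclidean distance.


dx = -9.5 - 23.2 = -32.7
dy = -29.8 - 10.7 = -40.5
d = sqrt(1069.29 + 1640.25) = sqrt(2709.54) = 52.0532

52.0532


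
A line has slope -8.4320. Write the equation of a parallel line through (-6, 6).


Parallel lines have equal slopes.
m2 = -8.4320
b2 = 6 + 8.4320*(-6) = -44.5920

y = -8.4320x - 44.5920


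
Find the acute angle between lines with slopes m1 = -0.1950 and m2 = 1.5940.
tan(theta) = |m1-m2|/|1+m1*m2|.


m1-m2 = -1.789
1+m1*m2 = 0.68917
tan(theta) = |-1.789/0.68917| = 2.595876
theta = arctan(|-1.789/0.68917|) = 68.9320 degrees (acute angle)

68.9320 degrees


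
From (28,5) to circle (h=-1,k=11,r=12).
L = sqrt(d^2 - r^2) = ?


d = sqrt((28+ 1)^2 + (5-11)^2) = sqrt(841+36) = 29.6142
L = sqrt(877.0000 - 144) = sqrt(733.0000) = 27.0740

27.0740


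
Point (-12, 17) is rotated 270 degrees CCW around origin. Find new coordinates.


cos(270) = 0, sin(270) = -1
x' = -12*0 - 17*(-1) = 17
y' = -12*(-1) + 17*0 = 12

(17, 12)


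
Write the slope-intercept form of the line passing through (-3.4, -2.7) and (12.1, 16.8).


m = (19.5)/(15.5) = 1.2581
b = y1 - m*x1 = -2.7 - (19.5*(-3.4))/(15.5) = -2.7 + 4.2774 = 1.5774

y = 1.2581x + 1.5774


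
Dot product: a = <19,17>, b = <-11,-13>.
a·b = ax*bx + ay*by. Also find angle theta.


a·b = 19*(-11) + 17*(-13) = -209 - 221 = -430
|a| = sqrt(361+289) = 25.4951
|b| = sqrt(121+169) = 17.0294
cos(theta) = -430/(sqrt(650)*sqrt(290)) = -430/sqrt(188500) = -0.990405
theta = arccos(-430/sqrt(188500)) = 172.0565 degrees

a·b = -430, theta = 172.0565 deg


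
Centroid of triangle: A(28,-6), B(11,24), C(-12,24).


Gx = (28+11- 12)/3 = 27/3 = 9.0000
Gy = (-6+24+24)/3 = 42/3 = 14.0000

G = (9.0000, 14.0000)


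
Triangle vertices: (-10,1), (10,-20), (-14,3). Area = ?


-10*(-20-3) = 230
10*(3-1) = 20
-14*(1+ 20) = -294
sum = -44
Area = |-44|/2 = 22.0000

22.0000 sq units


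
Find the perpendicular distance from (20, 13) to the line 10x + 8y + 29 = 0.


|10*20 + 8*13 + 29| = |333| = 333
sqrt(100 + 64) = sqrt(164) = 12.8062
d = 333/sqrt(164) = 26.0029

26.0029


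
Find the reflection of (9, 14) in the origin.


Reflection rule for origin: (-x, -y)
(9, 14) -> (-9, -14)

(-9, -14)


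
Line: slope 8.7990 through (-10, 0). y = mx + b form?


y - 0 = 8.7990(x + 10)
y = 8.7990x + 0 - 8.7990*(-10)
y = 8.7990x + 87.9900

y = 8.7990x + 87.9900


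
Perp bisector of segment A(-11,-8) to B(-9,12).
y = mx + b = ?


Midpoint = (-10, 2)
Slope of AB = dy/dx = 20/2 = 10.0000
Perp slope = -dx/dy = -2/20 = -0.1000
b = My - (perp slope)*Mx = 2 + (2*(-10))/20 = 2 - 1.0000 = 1.0000

y = -0.1000x + 1.0000


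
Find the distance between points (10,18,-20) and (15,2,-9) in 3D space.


dx=5, dy=-16, dz=11
d = sqrt(25+256+121) = sqrt(402) = 20.0499

20.0499


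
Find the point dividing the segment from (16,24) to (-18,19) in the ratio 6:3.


Px = (6*(-18) + 3*16)/9 = -60/9 = -6.6667
Py = (6*19 + 3*24)/9 = 186/9 = 20.6667

P = (-6.6667, 20.6667)


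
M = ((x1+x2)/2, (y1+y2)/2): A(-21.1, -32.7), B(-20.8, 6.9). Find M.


Mx = (-21.1 - 20.8)/2 = -41.9/2 = -20.9500
My = (-32.7 + 6.9)/2 = -25.8/2 = -12.9000

(-20.9500, -12.9000)


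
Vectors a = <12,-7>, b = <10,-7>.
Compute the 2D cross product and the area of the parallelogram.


cross = 12*(-7) + 7*10 = -84 + 70 = -14
Parallelogram area = |-14| = 14

cross = -14, parallelogram area = 14


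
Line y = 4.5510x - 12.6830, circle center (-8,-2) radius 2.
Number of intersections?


Substitute y = 4.5510x - 12.6830: (x+ 8)^2 + (4.5510x- 12.6830+ 2)^2 = 4
Expand to Ax^2 + Bx + C = 0, where b-k = -10.683
A = 1+m^2 = 21.711601
B = 2(m(b-k) - h) = 2(4.5510*(-10.683) + 8) = -81.236666
C = h^2 + (b-k)^2 - r^2 = 64 + 114.126489 - 4 = 174.126489
disc = B^2-4AC = 6599.3959 - 15122.2594 = -8522.8635
disc < 0

0 intersection points


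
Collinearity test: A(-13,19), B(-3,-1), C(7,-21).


-13*(-1+ 21) - 3*(-21-19) + 7*(19+ 1)
= -260 + 120 + 140 = 0

Yes, collinear (determinant = 0)


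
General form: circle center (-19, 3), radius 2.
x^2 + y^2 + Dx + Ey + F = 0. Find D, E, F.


(x+ 19)^2 + (y-3)^2 = 2^2
D = -2h = 38, E = -2k = -6
F = h^2+k^2-r^2 = 361+9-4 = 366

D = 38, E = -6, F = 366


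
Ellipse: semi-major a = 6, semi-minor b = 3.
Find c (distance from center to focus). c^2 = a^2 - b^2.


c^2 = 6^2 - 3^2 = 36 - 9 = 27
c = sqrt(27) = 5.1962

c = 5.1962


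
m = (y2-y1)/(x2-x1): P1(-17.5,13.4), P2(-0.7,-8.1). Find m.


dy = -8.1 - 13.4 = -21.5
dx = -0.7 + 17.5 = 16.8
m = -21.5/16.8 = -1.2798

m = -1.2798


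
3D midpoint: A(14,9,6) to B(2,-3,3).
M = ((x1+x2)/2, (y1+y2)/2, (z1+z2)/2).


Mx = (14+2)/2 = 8.0000
My = (9- 3)/2 = 3.0000
Mz = (6+3)/2 = 4.5000

M = (8.0000, 3.0000, 4.5000)


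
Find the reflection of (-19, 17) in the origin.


Reflection rule for origin: (-x, -y)
(-19, 17) -> (19, -17)

(19, -17)


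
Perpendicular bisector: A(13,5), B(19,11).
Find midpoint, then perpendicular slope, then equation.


Midpoint = (16, 8)
Slope of AB = dy/dx = 6/6 = 1.0000
Perp slope = -dx/dy = -6/6 = -1.0000
b = My - (perp slope)*Mx = 8 + (6*16)/6 = 8 + 16.0000 = 24.0000

y = -1.0000x + 24.0000


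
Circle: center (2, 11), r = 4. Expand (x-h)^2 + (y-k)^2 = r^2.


(x-2)^2 + (y-11)^2 = 4^2
D = -2h = -4, E = -2k = -22
F = h^2+k^2-r^2 = 4+121-16 = 109

x^2 + y^2 - 4x - 22y + 109 = 0


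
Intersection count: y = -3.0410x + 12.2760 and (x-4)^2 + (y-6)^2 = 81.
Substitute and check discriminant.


Substitute y = -3.0410x + 12.2760: (x-4)^2 + (-3.0410x+12.2760-6)^2 = 81
Expand to Ax^2 + Bx + C = 0, where b-k = 6.276
A = 1+m^2 = 10.247681
B = 2(m(b-k) - h) = 2(-3.0410*6.276 - 4) = -46.170632
C = h^2 + (b-k)^2 - r^2 = 16 + 39.388176 - 81 = -25.611824
disc = B^2-4AC = 2131.7273 + 1049.8472 = 3181.5745
disc > 0

2 intersection points


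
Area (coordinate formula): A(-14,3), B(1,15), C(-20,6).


-14*(15-6) = -126
1*(6-3) = 3
-20*(3-15) = 240
sum = 117
Area = |117|/2 = 58.5000

58.5000 sq units


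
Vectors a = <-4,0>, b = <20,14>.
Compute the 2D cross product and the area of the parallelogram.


cross = -4*14 - 0*20 = -56 - 0 = -56
Parallelogram area = |-56| = 56

cross = -56, parallelogram area = 56


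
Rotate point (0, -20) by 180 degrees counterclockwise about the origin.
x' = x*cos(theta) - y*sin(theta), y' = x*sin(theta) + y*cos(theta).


cos(180) = -1, sin(180) = 0
x' = 0*(-1) + 20*0 = 0
y' = 0*0 - 20*(-1) = 20

(0, 20)


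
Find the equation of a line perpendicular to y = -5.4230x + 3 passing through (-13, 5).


Perpendicular slope = -1/m1 = -1/(-5.4230) = 0.1844
b2 = y0 - m2*x0 = 5 - 13/(-5.4230) = 5 + 2.3972 = 7.3972

y = 0.1844x + 7.3972


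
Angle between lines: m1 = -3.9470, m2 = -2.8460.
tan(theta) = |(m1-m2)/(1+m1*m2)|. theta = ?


m1-m2 = -1.101
1+m1*m2 = 12.233162
tan(theta) = |-1.101/12.233162| = 0.090001
theta = arctan(|-1.101/12.233162|) = 5.1428 degrees (acute angle)

5.1428 degrees


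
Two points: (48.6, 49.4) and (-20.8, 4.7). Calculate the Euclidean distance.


dx = -20.8 - 48.6 = -69.4
dy = 4.7 - 49.4 = -44.7
d = sqrt(4816.36 + 1998.09) = sqrt(6814.45) = 82.5497

82.5497


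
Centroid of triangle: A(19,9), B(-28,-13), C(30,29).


Gx = (19- 28+30)/3 = 21/3 = 7.0000
Gy = (9- 13+29)/3 = 25/3 = 8.3333

G = (7.0000, 8.3333)


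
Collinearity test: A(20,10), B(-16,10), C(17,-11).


20*(10+ 11) - 16*(-11-10) + 17*(10-10)
= 420 + 336 + 0 = 756

No, not collinear (determinant = 756)


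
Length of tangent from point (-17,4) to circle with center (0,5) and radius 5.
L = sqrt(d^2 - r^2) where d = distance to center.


d = sqrt((-17-0)^2 + (4-5)^2) = sqrt(289+1) = 17.0294
L = sqrt(290.0000 - 25) = sqrt(265.0000) = 16.2788

16.2788


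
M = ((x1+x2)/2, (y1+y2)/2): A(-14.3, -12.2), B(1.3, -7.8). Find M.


Mx = (-14.3 + 1.3)/2 = -13.0/2 = -6.5000
My = (-12.2 - 7.8)/2 = -20.0/2 = -10.0000

(-6.5000, -10.0000)


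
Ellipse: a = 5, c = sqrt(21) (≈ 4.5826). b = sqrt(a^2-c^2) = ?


b^2 = 5^2 - (sqrt(21))^2 = 25 - 21 = 4
b = sqrt(4) = 2

b = 2


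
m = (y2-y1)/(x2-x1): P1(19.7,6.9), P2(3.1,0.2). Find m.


dy = 0.2 - 6.9 = -6.7
dx = 3.1 - 19.7 = -16.6
m = -6.7/(-16.6) = 0.4036

m = 0.4036


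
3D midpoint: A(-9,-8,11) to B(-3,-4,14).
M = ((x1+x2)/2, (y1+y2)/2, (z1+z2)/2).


Mx = (-9- 3)/2 = -6.0000
My = (-8- 4)/2 = -6.0000
Mz = (11+14)/2 = 12.5000

M = (-6.0000, -6.0000, 12.5000)


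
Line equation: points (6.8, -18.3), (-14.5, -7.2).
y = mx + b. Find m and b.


m = (11.1)/(-21.3) = -0.5211
b = y1 - m*x1 = -18.3 - (11.1*6.8)/(-21.3) = -18.3 + 3.5437 = -14.7563

y = -0.5211x - 14.7563


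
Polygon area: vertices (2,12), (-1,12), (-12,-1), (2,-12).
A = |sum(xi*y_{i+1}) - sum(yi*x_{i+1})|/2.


sum(xi*y_{i+1}) = 2*12 - 1*(-1) - 12*(-12) + 2*12 = 193
sum(yi*x_{i+1}) = 12*(-1) + 12*(-12) - 1*2 - 12*2 = -182
Area = |193 + 182|/2 = 375/2 = 187.5000

187.5000 sq units


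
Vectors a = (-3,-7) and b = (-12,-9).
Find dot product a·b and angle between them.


a·b = -3*(-12) - 7*(-9) = 36 + 63 = 99
|a| = sqrt(9+49) = 7.6158
|b| = sqrt(144+81) = 15.0000
cos(theta) = 99/(sqrt(58)*sqrt(225)) = 99/sqrt(13050) = 0.866622
theta = arccos(99/sqrt(13050)) = 29.9315 degrees

a·b = 99, theta = 29.9315 deg


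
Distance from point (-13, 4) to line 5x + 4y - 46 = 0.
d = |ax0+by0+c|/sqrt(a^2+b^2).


|5*(-13) + 4*4 - 46| = |-95| = 95
sqrt(25 + 16) = sqrt(41) = 6.4031
d = 95/sqrt(41) = 14.8365

14.8365


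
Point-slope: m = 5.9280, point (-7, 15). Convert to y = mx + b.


y - 15 = 5.9280(x + 7)
y = 5.9280x + 15 - 5.9280*(-7)
y = 5.9280x + 56.4960

y = 5.9280x + 56.4960


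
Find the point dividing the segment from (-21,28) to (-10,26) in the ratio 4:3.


Px = (4*(-10) + 3*(-21))/7 = -103/7 = -14.7143
Py = (4*26 + 3*28)/7 = 188/7 = 26.8571

P = (-14.7143, 26.8571)


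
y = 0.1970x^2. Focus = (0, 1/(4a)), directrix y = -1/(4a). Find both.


a = 0.1970
1/(4a) = 1.2690
Focus = (0, 1.2690)
Directrix: y = -1.2690

Focus = (0, 1.2690), Directrix: y = -1.2690


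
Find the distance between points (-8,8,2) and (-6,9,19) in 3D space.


dx=2, dy=1, dz=17
d = sqrt(4+1+289) = sqrt(294) = 17.1464

17.1464


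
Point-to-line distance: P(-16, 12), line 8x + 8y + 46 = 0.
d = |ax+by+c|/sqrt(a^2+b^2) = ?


|8*(-16) + 8*12 + 46| = |14| = 14
sqrt(64 + 64) = sqrt(128) = 11.3137
d = 14/sqrt(128) = 1.2374

1.2374


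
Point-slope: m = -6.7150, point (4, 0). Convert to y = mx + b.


y - 0 = -6.7150(x - 4)
y = -6.7150x + 0 + 6.7150*4
y = -6.7150x + 26.8600

y = -6.7150x + 26.8600


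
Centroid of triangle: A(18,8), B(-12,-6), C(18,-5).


Gx = (18- 12+18)/3 = 24/3 = 8.0000
Gy = (8- 6- 5)/3 = -3/3 = -1.0000

G = (8.0000, -1.0000)


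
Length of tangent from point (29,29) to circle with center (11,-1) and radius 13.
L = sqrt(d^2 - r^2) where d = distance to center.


d = sqrt((29-11)^2 + (29+ 1)^2) = sqrt(324+900) = 34.9857
L = sqrt(1224.0000 - 169) = sqrt(1055.0000) = 32.4808

32.4808


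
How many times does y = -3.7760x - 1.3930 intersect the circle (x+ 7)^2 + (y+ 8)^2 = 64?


Substitute y = -3.7760x - 1.3930: (x+ 7)^2 + (-3.7760x- 1.3930+ 8)^2 = 64
Expand to Ax^2 + Bx + C = 0, where b-k = 6.607
A = 1+m^2 = 15.258176
B = 2(m(b-k) - h) = 2(-3.7760*6.607 + 7) = -35.896064
C = h^2 + (b-k)^2 - r^2 = 49 + 43.652449 - 64 = 28.652449
disc = B^2-4AC = 1288.5274 - 1748.7364 = -460.2090
disc < 0

0 intersection points


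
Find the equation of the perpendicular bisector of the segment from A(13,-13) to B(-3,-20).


Midpoint = (5, -16.5)
Slope of AB = dy/dx = -7/(-16) = 0.4375
Perp slope = -dx/dy = -16/7 = -2.2857
b = My - (perp slope)*Mx = -16.5 + (-16*5)/(-7) = -16.5 + 11.4286 = -5.0714

y = -2.2857x - 5.0714


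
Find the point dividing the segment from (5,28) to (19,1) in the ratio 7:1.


Px = (7*19 + 1*5)/8 = 138/8 = 17.2500
Py = (7*1 + 1*28)/8 = 35/8 = 4.3750

P = (17.2500, 4.3750)


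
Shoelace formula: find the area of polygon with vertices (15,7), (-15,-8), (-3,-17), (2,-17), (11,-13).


sum(xi*y_{i+1}) = 15*(-8) - 15*(-17) - 3*(-17) + 2*(-13) + 11*7 = 237
sum(yi*x_{i+1}) = 7*(-15) - 8*(-3) - 17*2 - 17*11 - 13*15 = -497
Area = |237 + 497|/2 = 734/2 = 367.0000

367.0000 sq units


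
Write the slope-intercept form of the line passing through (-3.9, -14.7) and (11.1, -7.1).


m = (7.6)/(15.0) = 0.5067
b = y1 - m*x1 = -14.7 - (7.6*(-3.9))/(15.0) = -14.7 + 1.9760 = -12.7240

y = 0.5067x - 12.7240


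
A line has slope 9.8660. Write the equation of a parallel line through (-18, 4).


Parallel lines have equal slopes.
m2 = 9.8660
b2 = 4 - 9.8660*(-18) = 181.5880

y = 9.8660x + 181.5880


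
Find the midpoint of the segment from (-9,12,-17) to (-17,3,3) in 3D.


Mx = (-9- 17)/2 = -13.0000
My = (12+3)/2 = 7.5000
Mz = (-17+3)/2 = -7.0000

M = (-13.0000, 7.5000, -7.0000)


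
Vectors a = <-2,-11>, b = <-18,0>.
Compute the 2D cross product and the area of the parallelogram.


cross = -2*0 + 11*(-18) = 0 - 198 = -198
Parallelogram area = |-198| = 198

cross = -198, parallelogram area = 198


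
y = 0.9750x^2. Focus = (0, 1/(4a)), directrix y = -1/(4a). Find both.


a = 0.9750
1/(4a) = 0.2564
Focus = (0, 0.2564)
Directrix: y = -0.2564

Focus = (0, 0.2564), Directrix: y = -0.2564


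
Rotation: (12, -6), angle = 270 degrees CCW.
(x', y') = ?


cos(270) = 0, sin(270) = -1
x' = 12*0 + 6*(-1) = -6
y' = 12*(-1) - 6*0 = -12

(-6, -12)


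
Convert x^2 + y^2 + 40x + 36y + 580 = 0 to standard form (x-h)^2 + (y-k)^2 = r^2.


h = -D/2 = -40/2 = -20
k = -E/2 = -36/2 = -18
r^2 = h^2 + k^2 - F = 400 + 324 - 580 = 144
r = 12

Center (-20, -18), radius = 12


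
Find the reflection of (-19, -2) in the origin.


Reflection rule for origin: (-x, -y)
(-19, -2) -> (19, 2)

(19, 2)


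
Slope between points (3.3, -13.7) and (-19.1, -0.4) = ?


dy = -0.4 + 13.7 = 13.3
dx = -19.1 - 3.3 = -22.4
m = 13.3/(-22.4) = -0.5937

m = -0.5937


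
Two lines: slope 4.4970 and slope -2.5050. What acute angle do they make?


m1-m2 = 7.002
1+m1*m2 = -10.264985
tan(theta) = |7.002/(-10.264985)| = 0.682125
theta = arctan(|7.002/(-10.264985)|) = 34.2989 degrees (acute angle)

34.2989 degrees


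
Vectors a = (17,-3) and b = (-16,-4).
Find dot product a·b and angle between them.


a·b = 17*(-16) - 3*(-4) = -272 + 12 = -260
|a| = sqrt(289+9) = 17.2627
|b| = sqrt(256+16) = 16.4924
cos(theta) = -260/(sqrt(298)*sqrt(272)) = -260/sqrt(81056) = -0.913231
theta = arccos(-260/sqrt(81056)) = 155.9558 degrees

a·b = -260, theta = 155.9558 deg


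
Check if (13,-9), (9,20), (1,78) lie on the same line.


13*(20-78) + 9*(78+ 9) + 1*(-9-20)
= -754 + 783 - 29 = 0

Yes, collinear (determinant = 0)


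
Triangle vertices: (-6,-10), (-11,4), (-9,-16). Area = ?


-6*(4+ 16) = -120
-11*(-16+ 10) = 66
-9*(-10-4) = 126
sum = 72
Area = |72|/2 = 36.0000

36.0000 sq units


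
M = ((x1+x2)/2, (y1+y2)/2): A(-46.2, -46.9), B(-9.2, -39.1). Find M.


Mx = (-46.2 - 9.2)/2 = -55.4/2 = -27.7000
My = (-46.9 - 39.1)/2 = -86.0/2 = -43.0000

(-27.7000, -43.0000)


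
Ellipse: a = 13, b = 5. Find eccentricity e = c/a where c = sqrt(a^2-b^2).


c = sqrt(169-25) = sqrt(144) = 12.0000
e = c/a = 12/13 = 0.9231

e = 0.9231


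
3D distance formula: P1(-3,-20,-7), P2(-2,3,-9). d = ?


dx=1, dy=23, dz=-2
d = sqrt(1+529+4) = sqrt(534) = 23.1084

23.1084


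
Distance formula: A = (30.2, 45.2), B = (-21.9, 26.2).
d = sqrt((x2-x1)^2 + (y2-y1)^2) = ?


dx = -21.9 - 30.2 = -52.1
dy = 26.2 - 45.2 = -19
d = sqrt(2714.41 + 361) = sqrt(3075.41) = 55.4564

55.4564


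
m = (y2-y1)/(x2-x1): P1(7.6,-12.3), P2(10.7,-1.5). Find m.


dy = -1.5 + 12.3 = 10.8
dx = 10.7 - 7.6 = 3.1
m = 10.8/3.1 = 3.4839

m = 3.4839


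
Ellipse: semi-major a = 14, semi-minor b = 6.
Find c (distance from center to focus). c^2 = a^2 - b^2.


c^2 = 14^2 - 6^2 = 196 - 36 = 160
c = sqrt(160) = 12.6491

c = 12.6491


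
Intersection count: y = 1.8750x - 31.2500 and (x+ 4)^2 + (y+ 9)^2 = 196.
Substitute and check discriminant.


Substitute y = 1.8750x - 31.2500: (x+ 4)^2 + (1.8750x- 31.2500+ 9)^2 = 196
Expand to Ax^2 + Bx + C = 0, where b-k = -22.25
A = 1+m^2 = 4.515625
B = 2(m(b-k) - h) = 2(1.8750*(-22.25) + 4) = -75.4375
C = h^2 + (b-k)^2 - r^2 = 16 + 495.0625 - 196 = 315.0625
disc = B^2-4AC = 5690.8164 - 5690.8164 = 0
disc = 0

1 intersection point (tangent)


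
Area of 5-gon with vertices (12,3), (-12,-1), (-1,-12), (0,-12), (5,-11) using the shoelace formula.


sum(xi*y_{i+1}) = 12*(-1) - 12*(-12) - 1*(-12) + 0*(-11) + 5*3 = 159
sum(yi*x_{i+1}) = 3*(-12) - 1*(-1) - 12*0 - 12*5 - 11*12 = -227
Area = |159 + 227|/2 = 386/2 = 193.0000

193.0000 sq units


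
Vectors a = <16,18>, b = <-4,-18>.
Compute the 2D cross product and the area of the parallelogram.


cross = 16*(-18) - 18*(-4) = -288 + 72 = -216
Parallelogram area = |-216| = 216

cross = -216, parallelogram area = 216


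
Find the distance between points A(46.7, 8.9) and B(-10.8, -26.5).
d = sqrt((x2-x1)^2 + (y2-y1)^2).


dx = -10.8 - 46.7 = -57.5
dy = -26.5 - 8.9 = -35.4
d = sqrt(3306.25 + 1253.16) = sqrt(4559.41) = 67.5234

67.5234


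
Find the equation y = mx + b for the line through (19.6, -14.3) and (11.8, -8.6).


m = (5.7)/(-7.8) = -0.7308
b = y1 - m*x1 = -14.3 - (5.7*19.6)/(-7.8) = -14.3 + 14.3231 = 0.0231

y = -0.7308x + 0.0231


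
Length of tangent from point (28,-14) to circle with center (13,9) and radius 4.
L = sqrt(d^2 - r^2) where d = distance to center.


d = sqrt((28-13)^2 + (-14-9)^2) = sqrt(225+529) = 27.4591
L = sqrt(754.0000 - 16) = sqrt(738.0000) = 27.1662

27.1662


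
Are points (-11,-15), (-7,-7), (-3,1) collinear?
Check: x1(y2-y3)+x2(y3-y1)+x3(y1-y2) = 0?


-11*(-7-1) - 7*(1+ 15) - 3*(-15+ 7)
= 88 - 112 + 24 = 0

Yes, collinear (determinant = 0)


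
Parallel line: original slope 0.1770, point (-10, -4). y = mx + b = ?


Parallel lines have equal slopes.
m2 = 0.1770
b2 = -4 - 0.1770*(-10) = -2.2300

y = 0.1770x - 2.2300


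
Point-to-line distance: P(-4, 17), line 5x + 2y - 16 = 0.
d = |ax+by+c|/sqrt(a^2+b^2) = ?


|5*(-4) + 2*17 - 16| = |-2| = 2
sqrt(25 + 4) = sqrt(29) = 5.3852
d = 2/sqrt(29) = 0.3714

0.3714


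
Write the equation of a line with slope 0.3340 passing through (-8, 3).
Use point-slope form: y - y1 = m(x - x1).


y - 3 = 0.3340(x + 8)
y = 0.3340x + 3 - 0.3340*(-8)
y = 0.3340x + 5.6720

y = 0.3340x + 5.6720


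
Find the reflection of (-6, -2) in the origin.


Reflection rule for origin: (-x, -y)
(-6, -2) -> (6, 2)

(6, 2)


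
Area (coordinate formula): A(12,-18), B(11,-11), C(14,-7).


12*(-11+ 7) = -48
11*(-7+ 18) = 121
14*(-18+ 11) = -98
sum = -25
Area = |-25|/2 = 12.5000

12.5000 sq units


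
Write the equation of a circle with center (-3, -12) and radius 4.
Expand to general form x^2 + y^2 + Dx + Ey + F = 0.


(x+ 3)^2 + (y+ 12)^2 = 4^2
D = -2h = 6, E = -2k = 24
F = h^2+k^2-r^2 = 9+144-16 = 137

x^2 + y^2 + 6x + 24y + 137 = 0


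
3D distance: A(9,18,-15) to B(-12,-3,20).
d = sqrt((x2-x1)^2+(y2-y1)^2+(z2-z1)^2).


dx=-21, dy=-21, dz=35
d = sqrt(441+441+1225) = sqrt(2107) = 45.9021

45.9021


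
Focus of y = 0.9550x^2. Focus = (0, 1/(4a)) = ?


a = 0.9550
4a = 3.8200
focus = (0, 1/3.8200) = (0, 0.2618)

Focus = (0, 0.2618)


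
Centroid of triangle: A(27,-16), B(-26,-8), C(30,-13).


Gx = (27- 26+30)/3 = 31/3 = 10.3333
Gy = (-16- 8- 13)/3 = -37/3 = -12.3333

G = (10.3333, -12.3333)


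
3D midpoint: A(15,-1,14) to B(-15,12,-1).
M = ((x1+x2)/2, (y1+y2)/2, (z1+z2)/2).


Mx = (15- 15)/2 = 0
My = (-1+12)/2 = 5.5000
Mz = (14- 1)/2 = 6.5000

M = (0, 5.5000, 6.5000)


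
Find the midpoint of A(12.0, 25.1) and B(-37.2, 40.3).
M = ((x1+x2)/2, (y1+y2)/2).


Mx = (12.0 - 37.2)/2 = -25.2/2 = -12.6000
My = (25.1 + 40.3)/2 = 65.4/2 = 32.7000

(-12.6000, 32.7000)


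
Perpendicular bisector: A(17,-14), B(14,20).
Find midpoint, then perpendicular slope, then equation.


Midpoint = (15.5, 3)
Slope of AB = dy/dx = 34/(-3) = -11.3333
Perp slope = -dx/dy = 3/34 = 0.0882
b = My - (perp slope)*Mx = 3 + (-3*15.5)/34 = 3 - 1.3676 = 1.6324

y = 0.0882x + 1.6324


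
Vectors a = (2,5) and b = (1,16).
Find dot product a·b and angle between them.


a·b = 2*1 + 5*16 = 2 + 80 = 82
|a| = sqrt(4+25) = 5.3852
|b| = sqrt(1+256) = 16.0312
cos(theta) = 82/(sqrt(29)*sqrt(257)) = 82/sqrt(7453) = 0.949835
theta = arccos(82/sqrt(7453)) = 18.2251 degrees

a·b = 82, theta = 18.2251 deg
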